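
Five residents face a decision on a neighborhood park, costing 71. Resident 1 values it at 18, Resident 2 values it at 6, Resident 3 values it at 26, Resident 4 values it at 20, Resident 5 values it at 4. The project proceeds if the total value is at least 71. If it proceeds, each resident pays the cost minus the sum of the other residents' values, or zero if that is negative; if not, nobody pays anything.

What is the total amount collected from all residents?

59

Total value 74 ≥ cost 71, so it is built.
Resident 1: others sum to 56; max(0, 71 - 56) = 15.
Resident 2: others sum to 68; max(0, 71 - 68) = 3.
Resident 3: others sum to 48; max(0, 71 - 48) = 23.
Resident 4: others sum to 54; max(0, 71 - 54) = 17.
Resident 5: others sum to 70; max(0, 71 - 70) = 1.
Total collected = 15 + 3 + 23 + 17 + 1 = 59.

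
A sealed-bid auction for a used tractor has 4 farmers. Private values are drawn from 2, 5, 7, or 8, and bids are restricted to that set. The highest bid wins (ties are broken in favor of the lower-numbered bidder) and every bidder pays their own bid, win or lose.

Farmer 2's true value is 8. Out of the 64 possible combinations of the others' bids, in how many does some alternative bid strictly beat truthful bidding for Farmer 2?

Others bid (2, 2, 2): truth gives 0; bid 5 gives 3 > 0. Violating.
Others bid (2, 2, 5): truth gives 0; bid 5 gives 3 > 0. Violating.
Others bid (2, 2, 7): truth gives 0; bid 7 gives 1 > 0. Violating.
Others bid (2, 5, 2): truth gives 0; bid 5 gives 3 > 0. Violating.
Others bid (2, 2, 8): truth gives 0; no alternative beats it.
Others bid (2, 5, 8): truth gives 0; no alternative beats it.
(Checking all 64 profiles: 34 have a profitable deviation, 30 do not.)

34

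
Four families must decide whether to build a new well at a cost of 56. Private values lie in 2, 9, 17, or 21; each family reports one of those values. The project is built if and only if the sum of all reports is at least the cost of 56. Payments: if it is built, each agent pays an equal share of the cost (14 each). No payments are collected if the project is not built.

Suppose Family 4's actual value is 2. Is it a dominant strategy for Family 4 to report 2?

Check each profile of the others' reports and compare truth against every alternative report.
Others report (9, 17, 21): truth gives 0, best alternative gives -12.
Others report (9, 21, 17): truth gives 0, best alternative gives -12.
Others report (9, 21, 21): truth gives 0, best alternative gives -12.
Others report (17, 9, 21): truth gives 0, best alternative gives -12.
Others report (17, 17, 17): truth gives 0, best alternative gives -12.
Others report (17, 21, 9): truth gives 0, best alternative gives -12.
(Remaining 58 profiles checked similarly; truth is weakly best in each.)
In every case the truthful report is at least as good as any alternative, so it is a dominant strategy.

Yes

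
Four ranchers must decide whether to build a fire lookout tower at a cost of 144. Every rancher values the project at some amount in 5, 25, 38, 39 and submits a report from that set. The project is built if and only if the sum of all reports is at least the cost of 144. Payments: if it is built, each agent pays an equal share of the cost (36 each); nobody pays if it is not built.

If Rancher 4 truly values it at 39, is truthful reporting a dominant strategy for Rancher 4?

Yes

Check each profile of the others' reports and compare truth against every alternative report.
Others report (38, 38, 38): truth gives 3, best alternative gives 3.
Others report (38, 38, 39): truth gives 3, best alternative gives 3.
Others report (38, 39, 38): truth gives 3, best alternative gives 3.
Others report (38, 39, 39): truth gives 3, best alternative gives 3.
Others report (39, 38, 38): truth gives 3, best alternative gives 3.
Others report (39, 38, 39): truth gives 3, best alternative gives 3.
(Remaining 58 profiles checked similarly; truth is weakly best in each.)
In every case the truthful report is at least as good as any alternative, so it is a dominant strategy.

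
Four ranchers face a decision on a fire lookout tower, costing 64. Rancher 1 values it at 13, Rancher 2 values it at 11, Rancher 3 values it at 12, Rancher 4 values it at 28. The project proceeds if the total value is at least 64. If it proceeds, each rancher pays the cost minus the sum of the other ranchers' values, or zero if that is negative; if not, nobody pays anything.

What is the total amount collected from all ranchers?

Total value 64 ≥ cost 64, so it is built.
Rancher 1: others sum to 51; max(0, 64 - 51) = 13.
Rancher 2: others sum to 53; max(0, 64 - 53) = 11.
Rancher 3: others sum to 52; max(0, 64 - 52) = 12.
Rancher 4: others sum to 36; max(0, 64 - 36) = 28.
Total collected = 13 + 11 + 12 + 28 = 64.

64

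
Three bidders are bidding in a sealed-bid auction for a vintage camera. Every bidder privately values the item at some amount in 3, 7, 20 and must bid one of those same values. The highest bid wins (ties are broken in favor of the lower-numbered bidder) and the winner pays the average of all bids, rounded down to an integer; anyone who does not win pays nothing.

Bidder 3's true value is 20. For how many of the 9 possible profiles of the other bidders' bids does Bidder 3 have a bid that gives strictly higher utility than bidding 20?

Others bid (3, 3): truth gives 12; bid 7 gives 16 > 12. Violating.
Others bid (3, 7): truth gives 10; no alternative beats it.
Others bid (3, 20): truth gives 0; no alternative beats it.
(Checking all 9 profiles: 1 has a profitable deviation, 8 do not.)

1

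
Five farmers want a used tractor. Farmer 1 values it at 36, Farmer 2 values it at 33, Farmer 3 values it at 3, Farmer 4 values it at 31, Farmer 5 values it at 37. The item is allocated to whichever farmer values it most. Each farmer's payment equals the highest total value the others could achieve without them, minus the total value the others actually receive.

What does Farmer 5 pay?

36

Farmer 5 has the highest value and receives the item.
Without Farmer 5, the item would go to the next-highest value, 36, so the others could achieve 36.
With Farmer 5 present and winning, the others receive nothing, so their total is 0.
Payment = 36 - 0 = 36.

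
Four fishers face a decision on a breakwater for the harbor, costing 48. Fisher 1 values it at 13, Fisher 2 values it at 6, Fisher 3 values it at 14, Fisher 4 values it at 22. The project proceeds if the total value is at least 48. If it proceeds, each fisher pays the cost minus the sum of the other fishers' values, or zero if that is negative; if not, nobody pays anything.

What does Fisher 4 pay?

Total value 55 ≥ cost 48, so the project is built.
The other fishers' values sum to 33.
Cost minus that sum is 48 - 33 = 15.

15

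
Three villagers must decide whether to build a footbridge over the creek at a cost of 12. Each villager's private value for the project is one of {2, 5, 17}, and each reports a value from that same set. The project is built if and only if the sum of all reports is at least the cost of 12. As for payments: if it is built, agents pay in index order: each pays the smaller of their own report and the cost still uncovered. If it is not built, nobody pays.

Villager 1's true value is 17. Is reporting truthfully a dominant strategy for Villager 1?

Consider the case where Villager 2 reports 2 and Villager 3 reports 5.
Truthful report 17: project built, pays 12, utility 17 - 12 = 5.
Report 5 instead: project built, pays 5, utility 17 - 5 = 12.
Since 12 > 5, reporting 5 is strictly better here, so truthful reporting is not dominant.

No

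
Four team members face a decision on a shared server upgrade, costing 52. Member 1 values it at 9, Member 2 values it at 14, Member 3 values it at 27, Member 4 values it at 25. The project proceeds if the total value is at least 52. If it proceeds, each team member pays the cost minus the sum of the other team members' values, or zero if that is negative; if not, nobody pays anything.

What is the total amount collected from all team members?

6

Total value 75 ≥ cost 52, so it is built.
Member 1: others sum to 66; max(0, 52 - 66) = 0.
Member 2: others sum to 61; max(0, 52 - 61) = 0.
Member 3: others sum to 48; max(0, 52 - 48) = 4.
Member 4: others sum to 50; max(0, 52 - 50) = 2.
Total collected = 0 + 0 + 4 + 2 = 6.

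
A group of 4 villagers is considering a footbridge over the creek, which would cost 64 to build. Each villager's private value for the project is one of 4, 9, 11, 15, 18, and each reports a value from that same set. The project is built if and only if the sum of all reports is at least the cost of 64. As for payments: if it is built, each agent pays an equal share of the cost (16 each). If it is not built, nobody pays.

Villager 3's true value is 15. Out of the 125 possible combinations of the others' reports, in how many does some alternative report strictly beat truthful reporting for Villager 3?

4

Others report (15, 18, 18): truth gives -1; report 4 gives 0 > -1. Violating.
Others report (18, 15, 18): truth gives -1; report 4 gives 0 > -1. Violating.
Others report (18, 18, 15): truth gives -1; report 4 gives 0 > -1. Violating.
Others report (18, 18, 18): truth gives -1; report 4 gives 0 > -1. Violating.
Others report (4, 4, 4): truth gives 0; no alternative beats it.
Others report (4, 4, 9): truth gives 0; no alternative beats it.
(Checking all 125 profiles: 4 have a profitable deviation, 121 do not.)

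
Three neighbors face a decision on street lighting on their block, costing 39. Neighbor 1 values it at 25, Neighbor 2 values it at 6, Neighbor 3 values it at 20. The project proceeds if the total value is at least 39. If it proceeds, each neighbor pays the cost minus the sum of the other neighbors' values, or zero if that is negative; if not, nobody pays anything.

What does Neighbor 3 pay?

Total value 51 ≥ cost 39, so the project is built.
The other neighbors' values sum to 31.
Cost minus that sum is 39 - 31 = 8.

8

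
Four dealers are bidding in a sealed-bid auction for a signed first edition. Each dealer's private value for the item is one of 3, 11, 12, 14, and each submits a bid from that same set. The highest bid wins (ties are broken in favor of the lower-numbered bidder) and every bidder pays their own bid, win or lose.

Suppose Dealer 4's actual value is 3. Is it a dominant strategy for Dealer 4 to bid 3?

Check each profile of the others' bids and compare truth against every alternative bid.
Others bid (3, 3, 12): truth gives -3, best alternative gives -11.
Others bid (3, 3, 14): truth gives -3, best alternative gives -11.
Others bid (3, 11, 12): truth gives -3, best alternative gives -11.
Others bid (3, 11, 14): truth gives -3, best alternative gives -11.
Others bid (3, 12, 3): truth gives -3, best alternative gives -11.
Others bid (3, 12, 11): truth gives -3, best alternative gives -11.
(Remaining 58 profiles checked similarly; truth is weakly best in each.)
In every case the truthful bid is at least as good as any alternative, so it is a dominant strategy.

Yes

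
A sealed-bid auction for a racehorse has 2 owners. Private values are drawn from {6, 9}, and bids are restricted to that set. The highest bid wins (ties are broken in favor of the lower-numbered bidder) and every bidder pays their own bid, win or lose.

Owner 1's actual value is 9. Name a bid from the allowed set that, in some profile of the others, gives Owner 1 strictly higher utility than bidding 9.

6

Suppose Owner 2 bids 6.
Bid 9: wins, pays 9, utility 9 - 9 = 0.
Bid 6: wins, pays 6, utility 9 - 6 = 3.
So bidding 6 beats truth here (3 > 0).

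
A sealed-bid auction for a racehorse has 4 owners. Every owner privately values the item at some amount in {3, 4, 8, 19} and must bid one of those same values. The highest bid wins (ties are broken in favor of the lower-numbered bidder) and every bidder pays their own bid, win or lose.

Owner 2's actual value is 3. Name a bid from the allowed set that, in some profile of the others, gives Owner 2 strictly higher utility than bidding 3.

Suppose Owner 1 bids 3, Owner 3 bids 3 and Owner 4 bids 3.
Bid 3: loses but pays 3, utility -3.
Bid 4: wins, pays 4, utility 3 - 4 = -1.
So bidding 4 beats truth here (-1 > -3).

4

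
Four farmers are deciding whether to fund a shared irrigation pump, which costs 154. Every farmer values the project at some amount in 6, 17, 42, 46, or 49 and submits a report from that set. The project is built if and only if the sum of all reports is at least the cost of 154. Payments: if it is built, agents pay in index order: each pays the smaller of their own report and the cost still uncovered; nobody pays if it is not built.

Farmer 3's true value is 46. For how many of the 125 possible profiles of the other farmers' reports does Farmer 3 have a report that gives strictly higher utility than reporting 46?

Others report (17, 46, 49): truth gives 0; report 42 gives 4 > 0. Violating.
Others report (17, 49, 46): truth gives 0; report 42 gives 4 > 0. Violating.
Others report (17, 49, 49): truth gives 0; report 42 gives 4 > 0. Violating.
Others report (42, 42, 42): truth gives 0; report 42 gives 4 > 0. Violating.
Others report (6, 6, 6): truth gives 0; no alternative beats it.
Others report (6, 6, 17): truth gives 0; no alternative beats it.
(Checking all 125 profiles: 36 have a profitable deviation, 89 do not.)

36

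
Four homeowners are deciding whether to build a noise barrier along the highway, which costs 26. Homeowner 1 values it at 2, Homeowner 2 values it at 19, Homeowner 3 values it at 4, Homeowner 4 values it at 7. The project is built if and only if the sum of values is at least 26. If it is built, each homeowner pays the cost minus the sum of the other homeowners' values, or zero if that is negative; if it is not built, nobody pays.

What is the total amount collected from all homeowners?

14

Total value 32 ≥ cost 26, so it is built.
Homeowner 1: others sum to 30; max(0, 26 - 30) = 0.
Homeowner 2: others sum to 13; max(0, 26 - 13) = 13.
Homeowner 3: others sum to 28; max(0, 26 - 28) = 0.
Homeowner 4: others sum to 25; max(0, 26 - 25) = 1.
Total collected = 0 + 13 + 0 + 1 = 14.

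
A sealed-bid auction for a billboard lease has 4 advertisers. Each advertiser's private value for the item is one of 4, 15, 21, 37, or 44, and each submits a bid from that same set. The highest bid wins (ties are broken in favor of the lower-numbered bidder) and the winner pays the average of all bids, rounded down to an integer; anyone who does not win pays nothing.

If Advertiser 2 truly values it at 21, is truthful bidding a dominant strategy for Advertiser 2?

No

Consider the case where Advertiser 1 bids 4, Advertiser 3 bids 4 and Advertiser 4 bids 4.
Truthful bid 21: wins, pays 8, utility 21 - 8 = 13.
Bid 15 instead: wins, pays 6, utility 21 - 6 = 15.
Since 15 > 13, bidding 15 is strictly better here, so truthful bidding is not dominant.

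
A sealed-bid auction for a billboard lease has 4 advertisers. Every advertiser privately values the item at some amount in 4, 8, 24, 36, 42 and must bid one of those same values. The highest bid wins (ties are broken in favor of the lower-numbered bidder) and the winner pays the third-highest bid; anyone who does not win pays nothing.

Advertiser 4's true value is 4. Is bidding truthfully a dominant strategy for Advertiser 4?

Check each profile of the others' bids and compare truth against every alternative bid.
Others bid (4, 4, 4): truth gives 0, best alternative gives 0.
Others bid (4, 4, 8): truth gives 0, best alternative gives 0.
Others bid (4, 4, 24): truth gives 0, best alternative gives 0.
Others bid (4, 4, 36): truth gives 0, best alternative gives 0.
Others bid (4, 4, 42): truth gives 0, best alternative gives 0.
Others bid (4, 8, 4): truth gives 0, best alternative gives 0.
(Remaining 119 profiles checked similarly; truth is weakly best in each.)
In every case the truthful bid is at least as good as any alternative, so it is a dominant strategy.

Yes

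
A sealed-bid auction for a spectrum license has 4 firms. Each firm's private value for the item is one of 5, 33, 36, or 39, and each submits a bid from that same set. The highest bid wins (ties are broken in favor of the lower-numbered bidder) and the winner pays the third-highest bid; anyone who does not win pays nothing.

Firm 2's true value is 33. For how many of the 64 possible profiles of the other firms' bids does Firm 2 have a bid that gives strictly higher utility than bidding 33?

Others bid (5, 5, 36): truth gives 0; bid 36 gives 28 > 0. Violating.
Others bid (5, 5, 39): truth gives 0; bid 39 gives 28 > 0. Violating.
Others bid (5, 36, 5): truth gives 0; bid 36 gives 28 > 0. Violating.
Others bid (5, 39, 5): truth gives 0; bid 39 gives 28 > 0. Violating.
Others bid (5, 5, 5): truth gives 28; no alternative beats it.
Others bid (5, 5, 33): truth gives 28; no alternative beats it.
(Checking all 64 profiles: 6 have a profitable deviation, 58 do not.)

6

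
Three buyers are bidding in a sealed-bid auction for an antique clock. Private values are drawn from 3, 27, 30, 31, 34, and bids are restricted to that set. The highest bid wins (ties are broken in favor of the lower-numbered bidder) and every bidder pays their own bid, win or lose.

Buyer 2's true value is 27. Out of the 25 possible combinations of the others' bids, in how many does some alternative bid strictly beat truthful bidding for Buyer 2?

Others bid (3, 30): truth gives -27; bid 3 gives -3 > -27. Violating.
Others bid (3, 31): truth gives -27; bid 3 gives -3 > -27. Violating.
Others bid (3, 34): truth gives -27; bid 3 gives -3 > -27. Violating.
Others bid (27, 3): truth gives -27; bid 3 gives -3 > -27. Violating.
Others bid (3, 3): truth gives 0; no alternative beats it.
Others bid (3, 27): truth gives 0; no alternative beats it.
(Checking all 25 profiles: 23 have a profitable deviation, 2 do not.)

23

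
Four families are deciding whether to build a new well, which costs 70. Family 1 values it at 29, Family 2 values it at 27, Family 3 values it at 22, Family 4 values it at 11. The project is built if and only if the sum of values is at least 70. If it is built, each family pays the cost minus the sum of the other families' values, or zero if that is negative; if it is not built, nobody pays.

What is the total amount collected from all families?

Total value 89 ≥ cost 70, so it is built.
Family 1: others sum to 60; max(0, 70 - 60) = 10.
Family 2: others sum to 62; max(0, 70 - 62) = 8.
Family 3: others sum to 67; max(0, 70 - 67) = 3.
Family 4: others sum to 78; max(0, 70 - 78) = 0.
Total collected = 10 + 8 + 3 + 0 = 21.

21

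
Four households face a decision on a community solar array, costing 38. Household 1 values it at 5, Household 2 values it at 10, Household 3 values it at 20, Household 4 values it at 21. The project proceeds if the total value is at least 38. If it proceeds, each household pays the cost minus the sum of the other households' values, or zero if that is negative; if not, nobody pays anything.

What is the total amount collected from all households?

5

Total value 56 ≥ cost 38, so it is built.
Household 1: others sum to 51; max(0, 38 - 51) = 0.
Household 2: others sum to 46; max(0, 38 - 46) = 0.
Household 3: others sum to 36; max(0, 38 - 36) = 2.
Household 4: others sum to 35; max(0, 38 - 35) = 3.
Total collected = 0 + 0 + 2 + 3 = 5.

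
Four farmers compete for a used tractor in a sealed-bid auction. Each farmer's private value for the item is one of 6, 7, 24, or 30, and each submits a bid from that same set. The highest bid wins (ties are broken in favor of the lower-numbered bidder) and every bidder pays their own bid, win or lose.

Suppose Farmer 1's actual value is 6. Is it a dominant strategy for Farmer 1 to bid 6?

No

Consider the case where Farmer 2 bids 6, Farmer 3 bids 6 and Farmer 4 bids 7.
Truthful bid 6: loses but pays 6, utility -6.
Bid 7 instead: wins, pays 7, utility 6 - 7 = -1.
Since -1 > -6, bidding 7 is strictly better here, so truthful bidding is not dominant.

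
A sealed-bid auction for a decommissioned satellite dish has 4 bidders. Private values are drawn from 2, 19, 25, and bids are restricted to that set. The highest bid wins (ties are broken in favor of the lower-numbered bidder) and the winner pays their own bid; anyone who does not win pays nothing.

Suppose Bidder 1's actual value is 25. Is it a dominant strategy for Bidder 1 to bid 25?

No

Consider the case where Bidder 2 bids 2, Bidder 3 bids 2 and Bidder 4 bids 2.
Truthful bid 25: wins, pays 25, utility 25 - 25 = 0.
Bid 2 instead: wins, pays 2, utility 25 - 2 = 23.
Since 23 > 0, bidding 2 is strictly better here, so truthful bidding is not dominant.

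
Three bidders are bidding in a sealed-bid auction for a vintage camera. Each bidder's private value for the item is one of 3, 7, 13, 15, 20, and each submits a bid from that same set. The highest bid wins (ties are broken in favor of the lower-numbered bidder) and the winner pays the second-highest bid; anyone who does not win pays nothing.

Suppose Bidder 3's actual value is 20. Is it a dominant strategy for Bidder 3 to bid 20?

Check each profile of the others' bids and compare truth against every alternative bid.
Others bid (3, 15): truth gives 5, best alternative gives 0.
Others bid (7, 15): truth gives 5, best alternative gives 0.
Others bid (13, 15): truth gives 5, best alternative gives 0.
Others bid (15, 3): truth gives 5, best alternative gives 0.
Others bid (15, 7): truth gives 5, best alternative gives 0.
Others bid (15, 13): truth gives 5, best alternative gives 0.
(Remaining 19 profiles checked similarly; truth is weakly best in each.)
In every case the truthful bid is at least as good as any alternative, so it is a dominant strategy.

Yes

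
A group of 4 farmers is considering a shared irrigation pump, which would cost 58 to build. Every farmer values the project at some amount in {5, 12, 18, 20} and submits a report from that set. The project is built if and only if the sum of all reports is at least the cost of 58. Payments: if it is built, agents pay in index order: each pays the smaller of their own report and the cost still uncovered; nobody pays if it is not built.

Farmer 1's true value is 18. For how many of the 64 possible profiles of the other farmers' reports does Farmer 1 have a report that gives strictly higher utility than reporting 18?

20

Others report (12, 18, 18): truth gives 0; report 12 gives 6 > 0. Violating.
Others report (12, 18, 20): truth gives 0; report 12 gives 6 > 0. Violating.
Others report (12, 20, 18): truth gives 0; report 12 gives 6 > 0. Violating.
Others report (12, 20, 20): truth gives 0; report 12 gives 6 > 0. Violating.
Others report (5, 5, 5): truth gives 0; no alternative beats it.
Others report (5, 5, 12): truth gives 0; no alternative beats it.
(Checking all 64 profiles: 20 have a profitable deviation, 44 do not.)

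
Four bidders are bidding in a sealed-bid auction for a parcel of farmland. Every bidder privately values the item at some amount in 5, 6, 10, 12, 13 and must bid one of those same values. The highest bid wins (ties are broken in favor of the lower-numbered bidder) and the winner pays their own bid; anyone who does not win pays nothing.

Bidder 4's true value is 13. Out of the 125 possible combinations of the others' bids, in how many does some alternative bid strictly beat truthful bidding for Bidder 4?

27

Others bid (5, 5, 5): truth gives 0; bid 6 gives 7 > 0. Violating.
Others bid (5, 5, 6): truth gives 0; bid 10 gives 3 > 0. Violating.
Others bid (5, 5, 10): truth gives 0; bid 12 gives 1 > 0. Violating.
Others bid (5, 6, 5): truth gives 0; bid 10 gives 3 > 0. Violating.
Others bid (5, 5, 12): truth gives 0; no alternative beats it.
Others bid (5, 5, 13): truth gives 0; no alternative beats it.
(Checking all 125 profiles: 27 have a profitable deviation, 98 do not.)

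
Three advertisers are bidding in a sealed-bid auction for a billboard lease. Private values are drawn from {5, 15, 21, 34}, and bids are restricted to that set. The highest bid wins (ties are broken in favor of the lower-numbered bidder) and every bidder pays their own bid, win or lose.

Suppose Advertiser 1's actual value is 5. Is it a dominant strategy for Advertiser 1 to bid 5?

Check each profile of the others' bids and compare truth against every alternative bid.
Others bid (5, 5): truth gives 0, best alternative gives -10.
Others bid (5, 21): truth gives -5, best alternative gives -15.
Others bid (5, 34): truth gives -5, best alternative gives -15.
Others bid (15, 21): truth gives -5, best alternative gives -15.
Others bid (15, 34): truth gives -5, best alternative gives -15.
Others bid (21, 5): truth gives -5, best alternative gives -15.
(Remaining 10 profiles checked similarly; truth is weakly best in each.)
In every case the truthful bid is at least as good as any alternative, so it is a dominant strategy.

Yes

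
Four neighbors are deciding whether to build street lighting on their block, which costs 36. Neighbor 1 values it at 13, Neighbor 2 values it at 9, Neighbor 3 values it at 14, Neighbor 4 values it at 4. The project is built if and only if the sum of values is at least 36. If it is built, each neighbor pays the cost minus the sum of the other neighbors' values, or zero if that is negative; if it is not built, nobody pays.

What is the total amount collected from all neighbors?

24

Total value 40 ≥ cost 36, so it is built.
Neighbor 1: others sum to 27; max(0, 36 - 27) = 9.
Neighbor 2: others sum to 31; max(0, 36 - 31) = 5.
Neighbor 3: others sum to 26; max(0, 36 - 26) = 10.
Neighbor 4: others sum to 36; max(0, 36 - 36) = 0.
Total collected = 9 + 5 + 10 + 0 = 24.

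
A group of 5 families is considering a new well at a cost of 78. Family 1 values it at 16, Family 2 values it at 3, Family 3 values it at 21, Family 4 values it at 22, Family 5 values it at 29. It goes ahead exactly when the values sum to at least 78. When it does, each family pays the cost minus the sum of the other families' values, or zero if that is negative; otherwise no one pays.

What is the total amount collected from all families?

36

Total value 91 ≥ cost 78, so it is built.
Family 1: others sum to 75; max(0, 78 - 75) = 3.
Family 2: others sum to 88; max(0, 78 - 88) = 0.
Family 3: others sum to 70; max(0, 78 - 70) = 8.
Family 4: others sum to 69; max(0, 78 - 69) = 9.
Family 5: others sum to 62; max(0, 78 - 62) = 16.
Total collected = 3 + 0 + 8 + 9 + 16 = 36.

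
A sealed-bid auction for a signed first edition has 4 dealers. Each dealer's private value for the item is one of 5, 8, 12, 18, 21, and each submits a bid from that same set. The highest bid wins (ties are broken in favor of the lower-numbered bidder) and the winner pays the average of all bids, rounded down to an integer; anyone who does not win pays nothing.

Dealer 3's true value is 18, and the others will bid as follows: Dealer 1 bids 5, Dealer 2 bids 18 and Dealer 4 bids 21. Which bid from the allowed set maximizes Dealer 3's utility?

21

Bid 5: loses, pays 0, utility 0.
Bid 8: loses, pays 0, utility 0.
Bid 12: loses, pays 0, utility 0.
Bid 18: loses, pays 0, utility 0.
Bid 21: wins, pays 16, utility 18 - 16 = 2.
The best choice is 21 with utility 2.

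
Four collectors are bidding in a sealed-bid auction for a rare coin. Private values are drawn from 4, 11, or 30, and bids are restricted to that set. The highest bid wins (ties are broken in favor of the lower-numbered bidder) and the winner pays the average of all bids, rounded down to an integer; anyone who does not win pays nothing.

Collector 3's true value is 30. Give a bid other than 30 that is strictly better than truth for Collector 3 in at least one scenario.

11

Suppose Collector 1 bids 4, Collector 2 bids 4 and Collector 4 bids 4.
Bid 30: wins, pays 10, utility 30 - 10 = 20.
Bid 11: wins, pays 5, utility 30 - 5 = 25.
So bidding 11 beats truth here (25 > 20).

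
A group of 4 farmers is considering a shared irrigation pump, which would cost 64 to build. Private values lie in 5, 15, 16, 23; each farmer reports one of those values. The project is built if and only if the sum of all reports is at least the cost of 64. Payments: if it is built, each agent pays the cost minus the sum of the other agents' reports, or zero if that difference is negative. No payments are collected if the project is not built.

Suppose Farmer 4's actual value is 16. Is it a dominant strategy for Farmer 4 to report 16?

Check each profile of the others' reports and compare truth against every alternative report.
Others report (23, 23, 23): truth gives 16, best alternative gives 16.
Others report (16, 23, 23): truth gives 14, best alternative gives 14.
Others report (23, 16, 23): truth gives 14, best alternative gives 14.
Others report (23, 23, 16): truth gives 14, best alternative gives 14.
Others report (15, 23, 23): truth gives 13, best alternative gives 13.
Others report (23, 15, 23): truth gives 13, best alternative gives 13.
(Remaining 58 profiles checked similarly; truth is weakly best in each.)
In every case the truthful report is at least as good as any alternative, so it is a dominant strategy.

Yes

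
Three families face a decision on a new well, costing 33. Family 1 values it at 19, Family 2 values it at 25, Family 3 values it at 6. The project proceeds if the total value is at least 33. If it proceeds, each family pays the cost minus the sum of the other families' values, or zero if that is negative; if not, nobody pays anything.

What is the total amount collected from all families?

Total value 50 ≥ cost 33, so it is built.
Family 1: others sum to 31; max(0, 33 - 31) = 2.
Family 2: others sum to 25; max(0, 33 - 25) = 8.
Family 3: others sum to 44; max(0, 33 - 44) = 0.
Total collected = 2 + 8 + 0 = 10.

10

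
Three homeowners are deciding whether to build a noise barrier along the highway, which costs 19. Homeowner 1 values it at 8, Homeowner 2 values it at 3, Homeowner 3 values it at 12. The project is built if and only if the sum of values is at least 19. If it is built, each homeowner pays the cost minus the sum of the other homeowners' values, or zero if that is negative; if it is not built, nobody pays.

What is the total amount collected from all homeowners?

12

Total value 23 ≥ cost 19, so it is built.
Homeowner 1: others sum to 15; max(0, 19 - 15) = 4.
Homeowner 2: others sum to 20; max(0, 19 - 20) = 0.
Homeowner 3: others sum to 11; max(0, 19 - 11) = 8.
Total collected = 4 + 0 + 8 = 12.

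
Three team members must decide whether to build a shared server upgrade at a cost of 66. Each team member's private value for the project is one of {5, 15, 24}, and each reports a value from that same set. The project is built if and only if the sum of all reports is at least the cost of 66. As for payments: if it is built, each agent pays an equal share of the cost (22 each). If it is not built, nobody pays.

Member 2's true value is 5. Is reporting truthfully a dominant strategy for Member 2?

Yes

Check each profile of the others' reports and compare truth against every alternative report.
Others report (5, 5): truth gives 0, best alternative gives 0.
Others report (5, 15): truth gives 0, best alternative gives 0.
Others report (5, 24): truth gives 0, best alternative gives 0.
Others report (15, 5): truth gives 0, best alternative gives 0.
Others report (15, 15): truth gives 0, best alternative gives 0.
Others report (15, 24): truth gives 0, best alternative gives 0.
(Remaining 3 profiles checked similarly; truth is weakly best in each.)
In every case the truthful report is at least as good as any alternative, so it is a dominant strategy.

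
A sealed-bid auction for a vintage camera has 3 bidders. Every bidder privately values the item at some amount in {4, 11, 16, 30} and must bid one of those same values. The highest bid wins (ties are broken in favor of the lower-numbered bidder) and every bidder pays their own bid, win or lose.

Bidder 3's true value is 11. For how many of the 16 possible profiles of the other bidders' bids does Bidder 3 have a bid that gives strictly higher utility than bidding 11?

15

Others bid (4, 11): truth gives -11; bid 4 gives -4 > -11. Violating.
Others bid (4, 16): truth gives -11; bid 4 gives -4 > -11. Violating.
Others bid (4, 30): truth gives -11; bid 4 gives -4 > -11. Violating.
Others bid (11, 4): truth gives -11; bid 4 gives -4 > -11. Violating.
Others bid (4, 4): truth gives 0; no alternative beats it.
(Checking all 16 profiles: 15 have a profitable deviation, 1 does not.)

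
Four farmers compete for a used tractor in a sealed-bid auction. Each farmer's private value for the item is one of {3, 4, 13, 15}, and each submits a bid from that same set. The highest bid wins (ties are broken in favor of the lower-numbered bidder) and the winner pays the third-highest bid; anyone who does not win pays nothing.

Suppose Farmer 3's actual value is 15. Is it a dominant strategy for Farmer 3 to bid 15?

Yes

Check each profile of the others' bids and compare truth against every alternative bid.
Others bid (3, 3, 15): truth gives 12, best alternative gives 0.
Others bid (3, 13, 3): truth gives 12, best alternative gives 0.
Others bid (13, 3, 3): truth gives 12, best alternative gives 0.
Others bid (3, 4, 15): truth gives 11, best alternative gives 0.
Others bid (3, 13, 4): truth gives 11, best alternative gives 0.
Others bid (4, 3, 15): truth gives 11, best alternative gives 0.
(Remaining 58 profiles checked similarly; truth is weakly best in each.)
In every case the truthful bid is at least as good as any alternative, so it is a dominant strategy.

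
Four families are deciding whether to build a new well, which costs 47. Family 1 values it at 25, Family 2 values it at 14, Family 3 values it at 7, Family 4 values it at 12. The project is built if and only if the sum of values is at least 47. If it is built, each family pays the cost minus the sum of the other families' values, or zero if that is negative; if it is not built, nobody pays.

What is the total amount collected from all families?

18

Total value 58 ≥ cost 47, so it is built.
Family 1: others sum to 33; max(0, 47 - 33) = 14.
Family 2: others sum to 44; max(0, 47 - 44) = 3.
Family 3: others sum to 51; max(0, 47 - 51) = 0.
Family 4: others sum to 46; max(0, 47 - 46) = 1.
Total collected = 14 + 3 + 0 + 1 = 18.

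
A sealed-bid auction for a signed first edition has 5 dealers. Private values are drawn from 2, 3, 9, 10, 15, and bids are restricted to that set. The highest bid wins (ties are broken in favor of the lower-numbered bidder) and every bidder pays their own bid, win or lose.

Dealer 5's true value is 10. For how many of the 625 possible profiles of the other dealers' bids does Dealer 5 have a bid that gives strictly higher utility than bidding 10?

Others bid (2, 2, 2, 2): truth gives 0; bid 3 gives 7 > 0. Violating.
Others bid (2, 2, 2, 3): truth gives 0; bid 9 gives 1 > 0. Violating.
Others bid (2, 2, 2, 10): truth gives -10; bid 2 gives -2 > -10. Violating.
Others bid (2, 2, 2, 15): truth gives -10; bid 2 gives -2 > -10. Violating.
Others bid (2, 2, 2, 9): truth gives 0; no alternative beats it.
Others bid (2, 2, 3, 9): truth gives 0; no alternative beats it.
(Checking all 625 profiles: 560 have a profitable deviation, 65 do not.)

560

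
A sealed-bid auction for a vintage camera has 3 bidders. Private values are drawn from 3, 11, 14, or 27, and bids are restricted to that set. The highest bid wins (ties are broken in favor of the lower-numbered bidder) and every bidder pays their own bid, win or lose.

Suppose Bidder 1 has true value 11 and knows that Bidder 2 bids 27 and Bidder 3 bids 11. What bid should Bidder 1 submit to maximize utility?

Bid 3: loses but pays 3, utility -3.
Bid 11: loses but pays 11, utility -11.
Bid 14: loses but pays 14, utility -14.
Bid 27: wins, pays 27, utility 11 - 27 = -16.
The best choice is 3 with utility -3.

3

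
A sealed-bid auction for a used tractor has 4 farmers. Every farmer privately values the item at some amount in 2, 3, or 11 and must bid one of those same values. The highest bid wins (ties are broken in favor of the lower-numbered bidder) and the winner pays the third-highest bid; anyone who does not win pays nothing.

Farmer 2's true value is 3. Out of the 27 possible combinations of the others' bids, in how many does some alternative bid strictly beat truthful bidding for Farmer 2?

3

Others bid (2, 2, 11): truth gives 0; bid 11 gives 1 > 0. Violating.
Others bid (2, 11, 2): truth gives 0; bid 11 gives 1 > 0. Violating.
Others bid (3, 2, 2): truth gives 0; bid 11 gives 1 > 0. Violating.
Others bid (2, 2, 2): truth gives 1; no alternative beats it.
Others bid (2, 2, 3): truth gives 1; no alternative beats it.
(Checking all 27 profiles: 3 have a profitable deviation, 24 do not.)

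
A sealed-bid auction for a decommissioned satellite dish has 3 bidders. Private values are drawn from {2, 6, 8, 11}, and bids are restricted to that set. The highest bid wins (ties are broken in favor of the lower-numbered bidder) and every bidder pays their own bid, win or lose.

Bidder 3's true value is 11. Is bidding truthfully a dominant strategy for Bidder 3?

No

Consider the case where Bidder 1 bids 2 and Bidder 2 bids 2.
Truthful bid 11: wins, pays 11, utility 11 - 11 = 0.
Bid 6 instead: wins, pays 6, utility 11 - 6 = 5.
Since 5 > 0, bidding 6 is strictly better here, so truthful bidding is not dominant.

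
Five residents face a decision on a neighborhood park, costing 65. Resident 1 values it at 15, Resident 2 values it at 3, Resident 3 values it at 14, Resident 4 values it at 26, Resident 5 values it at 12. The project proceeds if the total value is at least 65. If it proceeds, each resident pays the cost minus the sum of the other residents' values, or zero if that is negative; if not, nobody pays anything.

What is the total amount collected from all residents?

47

Total value 70 ≥ cost 65, so it is built.
Resident 1: others sum to 55; max(0, 65 - 55) = 10.
Resident 2: others sum to 67; max(0, 65 - 67) = 0.
Resident 3: others sum to 56; max(0, 65 - 56) = 9.
Resident 4: others sum to 44; max(0, 65 - 44) = 21.
Resident 5: others sum to 58; max(0, 65 - 58) = 7.
Total collected = 10 + 0 + 9 + 21 + 7 = 47.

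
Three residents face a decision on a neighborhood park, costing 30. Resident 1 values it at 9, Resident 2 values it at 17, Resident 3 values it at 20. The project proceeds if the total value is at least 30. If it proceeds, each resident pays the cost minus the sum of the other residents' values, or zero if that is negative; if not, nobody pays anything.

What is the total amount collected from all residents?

Total value 46 ≥ cost 30, so it is built.
Resident 1: others sum to 37; max(0, 30 - 37) = 0.
Resident 2: others sum to 29; max(0, 30 - 29) = 1.
Resident 3: others sum to 26; max(0, 30 - 26) = 4.
Total collected = 0 + 1 + 4 = 5.

5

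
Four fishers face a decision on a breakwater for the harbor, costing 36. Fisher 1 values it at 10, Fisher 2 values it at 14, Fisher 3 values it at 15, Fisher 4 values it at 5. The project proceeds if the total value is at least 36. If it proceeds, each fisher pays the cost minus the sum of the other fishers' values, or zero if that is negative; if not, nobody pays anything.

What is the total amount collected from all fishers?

15

Total value 44 ≥ cost 36, so it is built.
Fisher 1: others sum to 34; max(0, 36 - 34) = 2.
Fisher 2: others sum to 30; max(0, 36 - 30) = 6.
Fisher 3: others sum to 29; max(0, 36 - 29) = 7.
Fisher 4: others sum to 39; max(0, 36 - 39) = 0.
Total collected = 2 + 6 + 7 + 0 = 15.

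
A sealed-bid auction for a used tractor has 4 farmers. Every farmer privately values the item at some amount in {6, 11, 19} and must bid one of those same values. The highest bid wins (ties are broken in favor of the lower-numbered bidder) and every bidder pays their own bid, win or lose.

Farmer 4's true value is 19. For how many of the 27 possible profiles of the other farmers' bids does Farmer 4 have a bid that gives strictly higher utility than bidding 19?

Others bid (6, 6, 6): truth gives 0; bid 11 gives 8 > 0. Violating.
Others bid (6, 6, 19): truth gives -19; bid 6 gives -6 > -19. Violating.
Others bid (6, 11, 19): truth gives -19; bid 6 gives -6 > -19. Violating.
Others bid (6, 19, 6): truth gives -19; bid 6 gives -6 > -19. Violating.
Others bid (6, 6, 11): truth gives 0; no alternative beats it.
Others bid (6, 11, 6): truth gives 0; no alternative beats it.
(Checking all 27 profiles: 20 have a profitable deviation, 7 do not.)

20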